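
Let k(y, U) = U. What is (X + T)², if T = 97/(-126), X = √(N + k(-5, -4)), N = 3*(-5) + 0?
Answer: (97 - 126*I*√19)²/15876 ≈ -18.407 - 6.7113*I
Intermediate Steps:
N = -15 (N = -15 + 0 = -15)
X = I*√19 (X = √(-15 - 4) = √(-19) = I*√19 ≈ 4.3589*I)
T = -97/126 (T = 97*(-1/126) = -97/126 ≈ -0.76984)
(X + T)² = (I*√19 - 97/126)² = (-97/126 + I*√19)²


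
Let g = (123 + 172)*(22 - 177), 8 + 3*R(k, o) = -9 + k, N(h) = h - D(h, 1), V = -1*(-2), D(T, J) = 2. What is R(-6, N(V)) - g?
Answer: 137152/3 ≈ 45717.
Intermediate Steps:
V = 2
N(h) = -2 + h (N(h) = h - 1*2 = h - 2 = -2 + h)
R(k, o) = -17/3 + k/3 (R(k, o) = -8/3 + (-9 + k)/3 = -8/3 + (-3 + k/3) = -17/3 + k/3)
g = -45725 (g = 295*(-155) = -45725)
R(-6, N(V)) - g = (-17/3 + (⅓)*(-6)) - 1*(-45725) = (-17/3 - 2) + 45725 = -23/3 + 45725 = 137152/3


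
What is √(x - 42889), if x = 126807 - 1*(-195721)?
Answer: 3*√31071 ≈ 528.81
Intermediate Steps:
x = 322528 (x = 126807 + 195721 = 322528)
√(x - 42889) = √(322528 - 42889) = √279639 = 3*√31071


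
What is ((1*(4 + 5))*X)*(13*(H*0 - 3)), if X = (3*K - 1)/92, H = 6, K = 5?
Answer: -2457/46 ≈ -53.413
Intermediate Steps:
X = 7/46 (X = (3*5 - 1)/92 = (15 - 1)*(1/92) = 14*(1/92) = 7/46 ≈ 0.15217)
((1*(4 + 5))*X)*(13*(H*0 - 3)) = ((1*(4 + 5))*(7/46))*(13*(6*0 - 3)) = ((1*9)*(7/46))*(13*(0 - 3)) = (9*(7/46))*(13*(-3)) = (63/46)*(-39) = -2457/46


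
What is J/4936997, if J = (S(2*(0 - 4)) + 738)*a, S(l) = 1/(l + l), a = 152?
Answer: 224333/9873994 ≈ 0.022720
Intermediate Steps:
S(l) = 1/(2*l)
J = 224333/2 (J = (1/(2*((2*(0 - 4)))) + 738)*152 = (1/(2*((2*(-4)))) + 738)*152 = ((1/2)/(-8) + 738)*152 = ((1/2)*(-1/8) + 738)*152 = (-1/16 + 738)*152 = (11807/16)*152 = 224333/2 ≈ 1.1217e+5)
J/4936997 = (224333/2)/4936997 = (224333/2)*(1/4936997) = 224333/9873994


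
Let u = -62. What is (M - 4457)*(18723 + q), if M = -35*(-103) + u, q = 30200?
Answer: -44715622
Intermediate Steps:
M = 3543 (M = -35*(-103) - 62 = 3605 - 62 = 3543)
(M - 4457)*(18723 + q) = (3543 - 4457)*(18723 + 30200) = -914*48923 = -44715622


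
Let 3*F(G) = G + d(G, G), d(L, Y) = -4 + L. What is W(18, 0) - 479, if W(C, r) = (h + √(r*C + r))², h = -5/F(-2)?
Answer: -30431/64 ≈ -475.48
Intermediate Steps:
F(G) = -4/3 + 2*G/3 (F(G) = (G + (-4 + G))/3 = (-4 + 2*G)/3 = -4/3 + 2*G/3)
h = 15/8 (h = -5/(-4/3 + (⅔)*(-2)) = -5/(-4/3 - 4/3) = -5/(-8/3) = -5*(-3/8) = 15/8 ≈ 1.8750)
W(C, r) = (15/8 + √(r + C*r))² (W(C, r) = (15/8 + √(r*C + r))² = (15/8 + √(C*r + r))² = (15/8 + √(r + C*r))²)
W(18, 0) - 479 = (15 + 8*√(0*(1 + 18)))²/64 - 479 = (15 + 8*√(0*19))²/64 - 479 = (15 + 8*√0)²/64 - 479 = (15 + 8*0)²/64 - 479 = (15 + 0)²/64 - 479 = (1/64)*15² - 479 = (1/64)*225 - 479 = 225/64 - 479 = -30431/64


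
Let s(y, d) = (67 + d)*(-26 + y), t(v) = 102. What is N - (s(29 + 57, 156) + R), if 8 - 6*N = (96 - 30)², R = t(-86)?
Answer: -42620/3 ≈ -14207.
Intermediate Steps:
s(y, d) = (-26 + y)*(67 + d)
R = 102
N = -2174/3 (N = 4/3 - (96 - 30)²/6 = 4/3 - ⅙*66² = 4/3 - ⅙*4356 = 4/3 - 726 = -2174/3 ≈ -724.67)
N - (s(29 + 57, 156) + R) = -2174/3 - ((-1742 - 26*156 + 67*(29 + 57) + 156*(29 + 57)) + 102) = -2174/3 - ((-1742 - 4056 + 67*86 + 156*86) + 102) = -2174/3 - ((-1742 - 4056 + 5762 + 13416) + 102) = -2174/3 - (13380 + 102) = -2174/3 - 1*13482 = -2174/3 - 13482 = -42620/3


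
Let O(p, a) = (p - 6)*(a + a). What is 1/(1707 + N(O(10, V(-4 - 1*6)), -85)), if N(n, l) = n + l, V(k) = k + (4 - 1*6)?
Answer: 1/1526 ≈ 0.00065531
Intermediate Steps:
V(k) = -2 + k (V(k) = k + (4 - 6) = k - 2 = -2 + k)
O(p, a) = 2*a*(-6 + p) (O(p, a) = (-6 + p)*(2*a) = 2*a*(-6 + p))
N(n, l) = l + n
1/(1707 + N(O(10, V(-4 - 1*6)), -85)) = 1/(1707 + (-85 + 2*(-2 + (-4 - 1*6))*(-6 + 10))) = 1/(1707 + (-85 + 2*(-2 + (-4 - 6))*4)) = 1/(1707 + (-85 + 2*(-2 - 10)*4)) = 1/(1707 + (-85 + 2*(-12)*4)) = 1/(1707 + (-85 - 96)) = 1/(1707 - 181) = 1/1526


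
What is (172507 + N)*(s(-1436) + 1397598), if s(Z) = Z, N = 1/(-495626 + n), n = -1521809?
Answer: 485894616232270128/2017435 ≈ 2.4085e+11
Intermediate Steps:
N = -1/2017435 (N = 1/(-495626 - 1521809) = 1/(-2017435) = -1/2017435 ≈ -4.9568e-7)
(172507 + N)*(s(-1436) + 1397598) = (172507 - 1/2017435)*(-1436 + 1397598) = (348021659544/2017435)*1396162 = 485894616232270128/2017435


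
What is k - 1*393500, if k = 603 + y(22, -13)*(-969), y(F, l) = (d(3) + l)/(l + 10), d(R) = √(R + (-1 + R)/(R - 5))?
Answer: -397096 + 323*√2 ≈ -3.9664e+5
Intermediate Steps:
d(R) = √(R + (-1 + R)/(-5 + R))
y(F, l) = (l + √2)/(10 + l) (y(F, l) = (√((-1 + 3 + 3*(-5 + 3))/(-5 + 3)) + l)/(l + 10) = (√((-1 + 3 + 3*(-2))/(-2)) + l)/(10 + l) = (√(-(-1 + 3 - 6)/2) + l)/(10 + l) = (√(-½*(-4)) + l)/(10 + l) = (√2 + l)/(10 + l) = (l + √2)/(10 + l))
k = -3596 + 323*√2 (k = 603 + ((-13 + √2)/(10 - 13))*(-969) = 603 + ((-13 + √2)/(-3))*(-969) = 603 - (-13 + √2)/3*(-969) = 603 + (13/3 - √2/3)*(-969) = 603 + (-4199 + 323*√2) = -3596 + 323*√2 ≈ -3139.2)
k - 1*393500 = (-3596 + 323*√2) - 1*393500 = (-3596 + 323*√2) - 393500 = -397096 + 323*√2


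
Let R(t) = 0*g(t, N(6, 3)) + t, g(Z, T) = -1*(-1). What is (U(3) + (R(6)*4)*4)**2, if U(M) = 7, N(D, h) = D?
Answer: 10609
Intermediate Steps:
g(Z, T) = 1
R(t) = t (R(t) = 0*1 + t = 0 + t = t)
(U(3) + (R(6)*4)*4)**2 = (7 + (6*4)*4)**2 = (7 + 24*4)**2 = (7 + 96)**2 = 103**2 = 10609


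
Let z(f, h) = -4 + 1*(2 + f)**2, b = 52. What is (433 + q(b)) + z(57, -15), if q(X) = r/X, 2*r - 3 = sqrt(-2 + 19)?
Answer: 406643/104 + sqrt(17)/104 ≈ 3910.1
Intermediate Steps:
r = 3/2 + sqrt(17)/2 (r = 3/2 + sqrt(-2 + 19)/2 = 3/2 + sqrt(17)/2 ≈ 3.5616)
z(f, h) = -4 + (2 + f)**2
q(X) = (3/2 + sqrt(17)/2)/X
(433 + q(b)) + z(57, -15) = (433 + (1/2)*(3 + sqrt(17))/52) + 57*(4 + 57) = (433 + (1/2)*(1/52)*(3 + sqrt(17))) + 57*61 = (433 + (3/104 + sqrt(17)/104)) + 3477 = (45035/104 + sqrt(17)/104) + 3477 = 406643/104 + sqrt(17)/104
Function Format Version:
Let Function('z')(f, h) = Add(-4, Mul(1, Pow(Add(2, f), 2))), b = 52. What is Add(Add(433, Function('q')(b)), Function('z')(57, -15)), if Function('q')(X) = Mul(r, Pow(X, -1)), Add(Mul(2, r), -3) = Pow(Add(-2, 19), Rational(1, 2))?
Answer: Add(Rational(406643, 104), Mul(Rational(1, 104), Pow(17, Rational(1, 2)))) ≈ 3910.1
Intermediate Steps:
r = Add(Rational(3, 2), Mul(Rational(1, 2), Pow(17, Rational(1, 2)))) (r = Add(Rational(3, 2), Mul(Rational(1, 2), Pow(Add(-2, 19), Rational(1, 2)))) = Add(Rational(3, 2), Mul(Rational(1, 2), Pow(17, Rational(1, 2)))) ≈ 3.5616)
Function('z')(f, h) = Add(-4, Pow(Add(2, f), 2))
Function('q')(X) = Mul(Pow(X, -1), Add(Rational(3, 2), Mul(Rational(1, 2), Pow(17, Rational(1, 2))))) (Function('q')(X) = Mul(Add(Rational(3, 2), Mul(Rational(1, 2), Pow(17, Rational(1, 2)))), Pow(X, -1)) = Mul(Pow(X, -1), Add(Rational(3, 2), Mul(Rational(1, 2), Pow(17, Rational(1, 2))))))
Add(Add(433, Function('q')(b)), Function('z')(57, -15)) = Add(Add(433, Mul(Rational(1, 2), Pow(52, -1), Add(3, Pow(17, Rational(1, 2))))), Mul(57, Add(4, 57))) = Add(Add(433, Mul(Rational(1, 2), Rational(1, 52), Add(3, Pow(17, Rational(1, 2))))), Mul(57, 61)) = Add(Add(433, Add(Rational(3, 104), Mul(Rational(1, 104), Pow(17, Rational(1, 2))))), 3477) = Add(Add(Rational(45035, 104), Mul(Rational(1, 104), Pow(17, Rational(1, 2)))), 3477) = Add(Rational(406643, 104), Mul(Rational(1, 104), Pow(17, Rational(1, 2))))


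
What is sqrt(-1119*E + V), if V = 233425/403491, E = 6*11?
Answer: I*sqrt(12023705330993499)/403491 ≈ 271.76*I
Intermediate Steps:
E = 66
V = 233425/403491 (V = 233425*(1/403491) = 233425/403491 ≈ 0.57851)
sqrt(-1119*E + V) = sqrt(-1119*66 + 233425/403491) = sqrt(-73854 + 233425/403491) = sqrt(-29799190889/403491) = I*sqrt(12023705330993499)/403491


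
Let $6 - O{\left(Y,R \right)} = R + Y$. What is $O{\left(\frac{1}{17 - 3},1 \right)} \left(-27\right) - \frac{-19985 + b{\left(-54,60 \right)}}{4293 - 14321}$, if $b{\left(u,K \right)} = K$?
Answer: $- \frac{9480557}{70196} \approx -135.06$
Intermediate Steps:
$O{\left(Y,R \right)} = 6 - R - Y$ ($O{\left(Y,R \right)} = 6 - \left(R + Y\right) = 6 - R - Y$)
$O{\left(\frac{1}{17 - 3},1 \right)} \left(-27\right) - \frac{-19985 + b{\left(-54,60 \right)}}{4293 - 14321} = \left(6 - 1 - \frac{1}{17 - 3}\right) \left(-27\right) - \frac{-19985 + 60}{4293 - 14321} = \left(6 - 1 - \frac{1}{14}\right) \left(-27\right) - - \frac{19925}{-10028} = \left(6 - 1 - \frac{1}{14}\right) \left(-27\right) - \left(-19925\right) \left(- \frac{1}{10028}\right) = \left(6 - 1 - \frac{1}{14}\right) \left(-27\right) - \frac{19925}{10028} = \frac{69}{14} \left(-27\right) - \frac{19925}{10028} = - \frac{1863}{14} - \frac{19925}{10028} = - \frac{9480557}{70196}$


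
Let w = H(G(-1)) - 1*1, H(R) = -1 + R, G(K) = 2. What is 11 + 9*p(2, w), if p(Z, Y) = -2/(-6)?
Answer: 14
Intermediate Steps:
w = 0 (w = (-1 + 2) - 1*1 = 1 - 1 = 0)
p(Z, Y) = 1/3 (p(Z, Y) = -2*(-1/6) = 1/3)
11 + 9*p(2, w) = 11 + 9*(1/3) = 11 + 3 = 14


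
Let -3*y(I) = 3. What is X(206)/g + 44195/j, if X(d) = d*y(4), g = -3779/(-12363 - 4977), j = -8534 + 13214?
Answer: -3310026859/3537144 ≈ -935.79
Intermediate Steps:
y(I) = -1 (y(I) = -⅓*3 = -1)
j = 4680
g = 3779/17340 (g = -3779/(-17340) = -3779*(-1/17340) = 3779/17340 ≈ 0.21794)
X(d) = -d (X(d) = d*(-1) = -d)
X(206)/g + 44195/j = (-1*206)/(3779/17340) + 44195/4680 = -206*17340/3779 + 44195*(1/4680) = -3572040/3779 + 8839/936 = -3310026859/3537144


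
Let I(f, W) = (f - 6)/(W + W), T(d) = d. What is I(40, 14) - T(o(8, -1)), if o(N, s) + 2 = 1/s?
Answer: 59/14 ≈ 4.2143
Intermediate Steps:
o(N, s) = -2 + 1/s
I(f, W) = (-6 + f)/(2*W) (I(f, W) = (-6 + f)/((2*W)) = (-6 + f)*(1/(2*W)) = (-6 + f)/(2*W))
I(40, 14) - T(o(8, -1)) = (1/2)*(-6 + 40)/14 - (-2 + 1/(-1)) = (1/2)*(1/14)*34 - (-2 - 1) = 17/14 - 1*(-3) = 17/14 + 3 = 59/14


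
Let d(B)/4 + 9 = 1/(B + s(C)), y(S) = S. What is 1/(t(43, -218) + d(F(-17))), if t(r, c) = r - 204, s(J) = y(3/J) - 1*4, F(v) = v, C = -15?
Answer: -53/10451 ≈ -0.0050713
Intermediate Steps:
s(J) = -4 + 3/J (s(J) = 3/J - 1*4 = 3/J - 4 = -4 + 3/J)
t(r, c) = -204 + r
d(B) = -36 + 4/(-21/5 + B) (d(B) = -36 + 4/(B + (-4 + 3/(-15))) = -36 + 4/(B + (-4 + 3*(-1/15))) = -36 + 4/(B + (-4 - 1/5)) = -36 + 4/(B - 21/5) = -36 + 4/(-21/5 + B))
1/(t(43, -218) + d(F(-17))) = 1/((-204 + 43) + 4*(-194 + 45*(-17))/(21 - 5*(-17))) = 1/(-161 + 4*(-194 - 765)/(21 + 85)) = 1/(-161 + 4*(-959)/106) = 1/(-161 + 4*(1/106)*(-959)) = 1/(-161 - 1918/53) = 1/(-10451/53) = -53/10451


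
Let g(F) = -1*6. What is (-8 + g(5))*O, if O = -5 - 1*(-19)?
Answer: -196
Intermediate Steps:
g(F) = -6
O = 14 (O = -5 + 19 = 14)
(-8 + g(5))*O = (-8 - 6)*14 = -14*14 = -196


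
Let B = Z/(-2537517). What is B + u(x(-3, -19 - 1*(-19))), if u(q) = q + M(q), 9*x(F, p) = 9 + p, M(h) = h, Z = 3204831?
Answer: 623401/845839 ≈ 0.73702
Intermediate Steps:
x(F, p) = 1 + p/9 (x(F, p) = (9 + p)/9 = 1 + p/9)
u(q) = 2*q (u(q) = q + q = 2*q)
B = -1068277/845839 (B = 3204831/(-2537517) = 3204831*(-1/2537517) = -1068277/845839 ≈ -1.2630)
B + u(x(-3, -19 - 1*(-19))) = -1068277/845839 + 2*(1 + (-19 - 1*(-19))/9) = -1068277/845839 + 2*(1 + (-19 + 19)/9) = -1068277/845839 + 2*(1 + (⅑)*0) = -1068277/845839 + 2*(1 + 0) = -1068277/845839 + 2*1 = -1068277/845839 + 2 = 623401/845839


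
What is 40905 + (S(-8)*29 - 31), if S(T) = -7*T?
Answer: 42498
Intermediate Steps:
40905 + (S(-8)*29 - 31) = 40905 + (-7*(-8)*29 - 31) = 40905 + (56*29 - 31) = 40905 + (1624 - 31) = 40905 + 1593 = 42498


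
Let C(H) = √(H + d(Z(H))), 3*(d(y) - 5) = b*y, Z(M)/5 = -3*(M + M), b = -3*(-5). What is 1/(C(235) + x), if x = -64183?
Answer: -64183/4119492499 - 3*I*√3890/4119492499 ≈ -1.558e-5 - 4.5421e-8*I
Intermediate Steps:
b = 15
Z(M) = -30*M (Z(M) = 5*(-3*(M + M)) = 5*(-6*M) = -30*M)
d(y) = 5 + 5*y (d(y) = 5 + (15*y)/3 = 5 + 5*y)
C(H) = √(5 - 149*H) (C(H) = √(H + (5 + 5*(-30*H))) = √(H + (5 - 150*H)) = √(5 - 149*H))
1/(C(235) + x) = 1/(√(5 - 149*235) - 64183) = 1/(√(5 - 35015) - 64183) = 1/(√(-35010) - 64183) = 1/(3*I*√3890 - 64183) = 1/(-64183 + 3*I*√3890)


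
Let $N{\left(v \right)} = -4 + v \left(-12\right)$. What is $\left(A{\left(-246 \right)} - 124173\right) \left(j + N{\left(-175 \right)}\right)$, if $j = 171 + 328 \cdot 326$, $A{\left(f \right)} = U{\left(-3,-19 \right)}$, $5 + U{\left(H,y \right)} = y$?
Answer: $-13561691415$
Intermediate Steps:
$U{\left(H,y \right)} = -5 + y$
$N{\left(v \right)} = -4 - 12 v$
$A{\left(f \right)} = -24$ ($A{\left(f \right)} = -5 - 19 = -24$)
$j = 107099$ ($j = 171 + 106928 = 107099$)
$\left(A{\left(-246 \right)} - 124173\right) \left(j + N{\left(-175 \right)}\right) = \left(-24 - 124173\right) \left(107099 - -2096\right) = - 124197 \left(107099 + \left(-4 + 2100\right)\right) = - 124197 \left(107099 + 2096\right) = \left(-124197\right) 109195 = -13561691415$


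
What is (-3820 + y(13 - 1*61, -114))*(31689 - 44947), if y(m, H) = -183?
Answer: 53071774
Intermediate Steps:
(-3820 + y(13 - 1*61, -114))*(31689 - 44947) = (-3820 - 183)*(31689 - 44947) = -4003*(-13258) = 53071774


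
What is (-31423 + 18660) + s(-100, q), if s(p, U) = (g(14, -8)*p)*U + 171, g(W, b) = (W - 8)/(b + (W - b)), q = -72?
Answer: -66544/7 ≈ -9506.3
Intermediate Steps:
g(W, b) = (-8 + W)/W
s(p, U) = 171 + 3*U*p/7 (s(p, U) = (((-8 + 14)/14)*p)*U + 171 = (((1/14)*6)*p)*U + 171 = (3*p/7)*U + 171 = 3*U*p/7 + 171 = 171 + 3*U*p/7)
(-31423 + 18660) + s(-100, q) = (-31423 + 18660) + (171 + (3/7)*(-72)*(-100)) = -12763 + (171 + 21600/7) = -12763 + 22797/7 = -66544/7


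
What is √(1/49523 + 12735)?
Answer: √31232938131338/49523 ≈ 112.85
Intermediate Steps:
√(1/49523 + 12735) = √(630675406/49523) = √31232938131338/49523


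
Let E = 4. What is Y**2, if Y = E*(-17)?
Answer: 4624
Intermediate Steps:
Y = -68 (Y = 4*(-17) = -68)
Y**2 = (-68)**2 = 4624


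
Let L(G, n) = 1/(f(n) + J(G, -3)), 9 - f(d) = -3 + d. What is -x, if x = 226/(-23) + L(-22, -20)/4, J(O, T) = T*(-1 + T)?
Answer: 39753/4048 ≈ 9.8204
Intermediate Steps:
f(d) = 12 - d (f(d) = 9 - (-3 + d) = 9 + (3 - d) = 12 - d)
L(G, n) = 1/(24 - n) (L(G, n) = 1/((12 - n) - 3*(-1 - 3)) = 1/((12 - n) - 3*(-4)) = 1/((12 - n) + 12) = 1/(24 - n))
x = -39753/4048 (x = 226/(-23) - 1/(-24 - 20)/4 = 226*(-1/23) - 1/(-44)*(¼) = -226/23 - 1*(-1/44)*(¼) = -226/23 + (1/44)*(¼) = -226/23 + 1/176 = -39753/4048 ≈ -9.8204)
-x = -1*(-39753/4048) = 39753/4048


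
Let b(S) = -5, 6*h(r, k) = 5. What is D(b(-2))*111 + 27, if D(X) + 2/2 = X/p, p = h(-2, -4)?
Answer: -750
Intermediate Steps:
h(r, k) = ⅚ (h(r, k) = (⅙)*5 = ⅚)
p = ⅚ ≈ 0.83333
D(X) = -1 + 6*X/5 (D(X) = -1 + X/(⅚) = -1 + X*(6/5) = -1 + 6*X/5)
D(b(-2))*111 + 27 = (-1 + (6/5)*(-5))*111 + 27 = (-1 - 6)*111 + 27 = -7*111 + 27 = -777 + 27 = -750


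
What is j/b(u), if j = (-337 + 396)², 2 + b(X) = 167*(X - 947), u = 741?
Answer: -3481/34404 ≈ -0.10118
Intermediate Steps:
b(X) = -158151 + 167*X (b(X) = -2 + 167*(X - 947) = -2 + 167*(-947 + X) = -2 + (-158149 + 167*X) = -158151 + 167*X)
j = 3481 (j = 59² = 3481)
j/b(u) = 3481/(-158151 + 167*741) = 3481/(-158151 + 123747) = 3481/(-34404) = 3481*(-1/34404) = -3481/34404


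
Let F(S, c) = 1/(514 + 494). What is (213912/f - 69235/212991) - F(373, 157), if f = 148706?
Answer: 5919353868235/5321070660528 ≈ 1.1124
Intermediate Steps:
F(S, c) = 1/1008
(213912/f - 69235/212991) - F(373, 157) = (213912/148706 - 69235/212991) - 1*1/1008 = (213912*(1/148706) - 69235*1/212991) - 1/1008 = (106956/74353 - 69235/212991) - 1/1008 = 17632835441/15836519823 - 1/1008 = 5919353868235/5321070660528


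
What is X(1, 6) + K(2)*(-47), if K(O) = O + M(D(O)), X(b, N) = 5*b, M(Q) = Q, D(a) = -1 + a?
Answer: -136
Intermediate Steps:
K(O) = -1 + 2*O (K(O) = O + (-1 + O) = -1 + 2*O)
X(1, 6) + K(2)*(-47) = 5*1 + (-1 + 2*2)*(-47) = 5 + (-1 + 4)*(-47) = 5 + 3*(-47) = 5 - 141 = -136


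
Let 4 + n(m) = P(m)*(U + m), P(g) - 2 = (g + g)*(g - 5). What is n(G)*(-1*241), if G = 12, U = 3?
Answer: -613586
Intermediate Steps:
P(g) = 2 + 2*g*(-5 + g) (P(g) = 2 + (g + g)*(g - 5) = 2 + (2*g)*(-5 + g) = 2 + 2*g*(-5 + g))
n(m) = -4 + (3 + m)*(2 - 10*m + 2*m**2) (n(m) = -4 + (2 - 10*m + 2*m**2)*(3 + m) = -4 + (3 + m)*(2 - 10*m + 2*m**2))
n(G)*(-1*241) = (2 - 28*12 - 4*12**2 + 2*12**3)*(-1*241) = (2 - 336 - 4*144 + 2*1728)*(-241) = (2 - 336 - 576 + 3456)*(-241) = 2546*(-241) = -613586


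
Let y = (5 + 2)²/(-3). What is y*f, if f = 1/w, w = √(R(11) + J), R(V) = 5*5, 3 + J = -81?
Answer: 49*I*√59/177 ≈ 2.1264*I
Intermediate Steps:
J = -84 (J = -3 - 81 = -84)
R(V) = 25
w = I*√59 (w = √(25 - 84) = √(-59) = I*√59 ≈ 7.6811*I)
f = -I*√59/59 (f = 1/(I*√59) = -I*√59/59 ≈ -0.13019*I)
y = -49/3 (y = 7²*(-⅓) = 49*(-⅓) = -49/3 ≈ -16.333)
y*f = -(-49)*I*√59/177 = 49*I*√59/177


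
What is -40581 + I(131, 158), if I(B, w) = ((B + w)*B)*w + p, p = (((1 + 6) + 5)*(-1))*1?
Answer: 5941129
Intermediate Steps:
p = -12 (p = ((7 + 5)*(-1))*1 = (12*(-1))*1 = -12*1 = -12)
I(B, w) = -12 + B*w*(B + w) (I(B, w) = ((B + w)*B)*w - 12 = (B*(B + w))*w - 12 = B*w*(B + w) - 12 = -12 + B*w*(B + w))
-40581 + I(131, 158) = -40581 + (-12 + 131*158**2 + 158*131**2) = -40581 + (-12 + 131*24964 + 158*17161) = -40581 + (-12 + 3270284 + 2711438) = -40581 + 5981710 = 5941129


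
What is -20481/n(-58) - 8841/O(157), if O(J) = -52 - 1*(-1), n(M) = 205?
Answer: 255958/3485 ≈ 73.446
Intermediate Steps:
O(J) = -51 (O(J) = -52 + 1 = -51)
-20481/n(-58) - 8841/O(157) = -20481/205 - 8841/(-51) = -20481*1/205 - 8841*(-1/51) = -20481/205 + 2947/17 = 255958/3485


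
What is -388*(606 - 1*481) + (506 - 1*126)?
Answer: -48120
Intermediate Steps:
-388*(606 - 1*481) + (506 - 1*126) = -388*(606 - 481) + (506 - 126) = -388*125 + 380 = -48500 + 380 = -48120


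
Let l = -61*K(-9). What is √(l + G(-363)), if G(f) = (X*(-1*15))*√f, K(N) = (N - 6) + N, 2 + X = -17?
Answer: √(1464 + 3135*I*√3) ≈ 59.531 + 45.606*I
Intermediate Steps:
X = -19 (X = -2 - 17 = -19)
K(N) = -6 + 2*N (K(N) = (-6 + N) + N = -6 + 2*N)
G(f) = 285*√f (G(f) = (-(-19)*15)*√f = (-19*(-15))*√f = 285*√f)
l = 1464 (l = -61*(-6 + 2*(-9)) = -61*(-6 - 18) = -61*(-24) = 1464)
√(l + G(-363)) = √(1464 + 285*√(-363)) = √(1464 + 285*(11*I*√3)) = √(1464 + 3135*I*√3)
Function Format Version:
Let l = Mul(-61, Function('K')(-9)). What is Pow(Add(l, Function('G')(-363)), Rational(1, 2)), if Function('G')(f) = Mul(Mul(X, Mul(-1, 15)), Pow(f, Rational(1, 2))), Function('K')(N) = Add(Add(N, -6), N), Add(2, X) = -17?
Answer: Pow(Add(1464, Mul(3135, I, Pow(3, Rational(1, 2)))), Rational(1, 2)) ≈ Add(59.531, Mul(45.606, I))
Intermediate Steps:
X = -19 (X = Add(-2, -17) = -19)
Function('K')(N) = Add(-6, Mul(2, N)) (Function('K')(N) = Add(Add(-6, N), N) = Add(-6, Mul(2, N)))
Function('G')(f) = Mul(285, Pow(f, Rational(1, 2))) (Function('G')(f) = Mul(Mul(-19, Mul(-1, 15)), Pow(f, Rational(1, 2))) = Mul(Mul(-19, -15), Pow(f, Rational(1, 2))) = Mul(285, Pow(f, Rational(1, 2))))
l = 1464 (l = Mul(-61, Add(-6, Mul(2, -9))) = Mul(-61, Add(-6, -18)) = Mul(-61, -24) = 1464)
Pow(Add(l, Function('G')(-363)), Rational(1, 2)) = Pow(Add(1464, Mul(285, Pow(-363, Rational(1, 2)))), Rational(1, 2)) = Pow(Add(1464, Mul(285, Mul(11, I, Pow(3, Rational(1, 2))))), Rational(1, 2)) = Pow(Add(1464, Mul(3135, I, Pow(3, Rational(1, 2)))), Rational(1, 2))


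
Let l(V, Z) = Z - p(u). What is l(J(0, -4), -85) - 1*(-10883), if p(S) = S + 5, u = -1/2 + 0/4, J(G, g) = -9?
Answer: 21587/2 ≈ 10794.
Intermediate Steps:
u = -1/2 (u = -1*1/2 + 0*(1/4) = -1/2 + 0 = -1/2 ≈ -0.50000)
p(S) = 5 + S
l(V, Z) = -9/2 + Z (l(V, Z) = Z - (5 - 1/2) = Z - 1*9/2 = Z - 9/2 = -9/2 + Z)
l(J(0, -4), -85) - 1*(-10883) = (-9/2 - 85) - 1*(-10883) = -179/2 + 10883 = 21587/2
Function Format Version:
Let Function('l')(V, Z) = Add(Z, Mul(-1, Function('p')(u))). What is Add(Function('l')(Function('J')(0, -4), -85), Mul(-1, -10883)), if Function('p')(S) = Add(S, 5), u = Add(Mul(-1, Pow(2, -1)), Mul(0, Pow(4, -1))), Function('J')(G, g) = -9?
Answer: Rational(21587, 2) ≈ 10794.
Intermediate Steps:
u = Rational(-1, 2) (u = Add(Mul(-1, Rational(1, 2)), Mul(0, Rational(1, 4))) = Add(Rational(-1, 2), 0) = Rational(-1, 2) ≈ -0.50000)
Function('p')(S) = Add(5, S)
Function('l')(V, Z) = Add(Rational(-9, 2), Z) (Function('l')(V, Z) = Add(Z, Mul(-1, Add(5, Rational(-1, 2)))) = Add(Z, Mul(-1, Rational(9, 2))) = Add(Z, Rational(-9, 2)) = Add(Rational(-9, 2), Z))
Add(Function('l')(Function('J')(0, -4), -85), Mul(-1, -10883)) = Add(Add(Rational(-9, 2), -85), Mul(-1, -10883)) = Add(Rational(-179, 2), 10883) = Rational(21587, 2)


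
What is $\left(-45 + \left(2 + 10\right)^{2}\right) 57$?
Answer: $5643$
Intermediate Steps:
$\left(-45 + \left(2 + 10\right)^{2}\right) 57 = \left(-45 + 12^{2}\right) 57 = \left(-45 + 144\right) 57 = 99 \cdot 57 = 5643$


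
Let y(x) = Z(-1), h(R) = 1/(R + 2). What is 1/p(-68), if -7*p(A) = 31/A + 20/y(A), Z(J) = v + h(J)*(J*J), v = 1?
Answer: -476/649 ≈ -0.73344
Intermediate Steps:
h(R) = 1/(2 + R)
Z(J) = 1 + J**2/(2 + J) (Z(J) = 1 + (J*J)/(2 + J) = 1 + J**2/(2 + J))
y(x) = 2 (y(x) = (2 - 1 + (-1)**2)/(2 - 1) = (2 - 1 + 1)/1 = 1*2 = 2)
p(A) = -10/7 - 31/(7*A) (p(A) = -(31/A + 20/2)/7 = -(31/A + 20*(1/2))/7 = -(31/A + 10)/7 = -(10 + 31/A)/7 = -10/7 - 31/(7*A))
1/p(-68) = 1/((1/7)*(-31 - 10*(-68))/(-68)) = 1/((1/7)*(-1/68)*(-31 + 680)) = 1/((1/7)*(-1/68)*649) = 1/(-649/476) = -476/649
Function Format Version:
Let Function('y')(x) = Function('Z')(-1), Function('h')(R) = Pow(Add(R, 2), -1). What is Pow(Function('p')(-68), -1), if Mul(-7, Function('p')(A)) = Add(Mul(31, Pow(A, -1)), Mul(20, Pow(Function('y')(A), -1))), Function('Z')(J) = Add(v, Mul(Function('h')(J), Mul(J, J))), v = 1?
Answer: Rational(-476, 649) ≈ -0.73344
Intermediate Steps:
Function('h')(R) = Pow(Add(2, R), -1)
Function('Z')(J) = Add(1, Mul(Pow(J, 2), Pow(Add(2, J), -1))) (Function('Z')(J) = Add(1, Mul(Pow(Add(2, J), -1), Mul(J, J))) = Add(1, Mul(Pow(Add(2, J), -1), Pow(J, 2))) = Add(1, Mul(Pow(J, 2), Pow(Add(2, J), -1))))
Function('y')(x) = 2 (Function('y')(x) = Mul(Pow(Add(2, -1), -1), Add(2, -1, Pow(-1, 2))) = Mul(Pow(1, -1), Add(2, -1, 1)) = Mul(1, 2) = 2)
Function('p')(A) = Add(Rational(-10, 7), Mul(Rational(-31, 7), Pow(A, -1))) (Function('p')(A) = Mul(Rational(-1, 7), Add(Mul(31, Pow(A, -1)), Mul(20, Pow(2, -1)))) = Mul(Rational(-1, 7), Add(Mul(31, Pow(A, -1)), Mul(20, Rational(1, 2)))) = Mul(Rational(-1, 7), Add(Mul(31, Pow(A, -1)), 10)) = Mul(Rational(-1, 7), Add(10, Mul(31, Pow(A, -1)))) = Add(Rational(-10, 7), Mul(Rational(-31, 7), Pow(A, -1))))
Pow(Function('p')(-68), -1) = Pow(Mul(Rational(1, 7), Pow(-68, -1), Add(-31, Mul(-10, -68))), -1) = Pow(Mul(Rational(1, 7), Rational(-1, 68), Add(-31, 680)), -1) = Pow(Mul(Rational(1, 7), Rational(-1, 68), 649), -1) = Pow(Rational(-649, 476), -1) = Rational(-476, 649)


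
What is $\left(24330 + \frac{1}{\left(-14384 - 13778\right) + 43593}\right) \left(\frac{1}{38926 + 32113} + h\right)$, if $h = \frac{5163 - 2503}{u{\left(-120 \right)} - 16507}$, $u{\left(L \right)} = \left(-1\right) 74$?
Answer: $- \frac{70937609233117729}{18176138776029} \approx -3902.8$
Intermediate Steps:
$u{\left(L \right)} = -74$
$h = - \frac{2660}{16581}$ ($h = \frac{5163 - 2503}{-74 - 16507} = \frac{2660}{-16581} = 2660 \left(- \frac{1}{16581}\right) = - \frac{2660}{16581} \approx -0.16042$)
$\left(24330 + \frac{1}{\left(-14384 - 13778\right) + 43593}\right) \left(\frac{1}{38926 + 32113} + h\right) = \left(24330 + \frac{1}{\left(-14384 - 13778\right) + 43593}\right) \left(\frac{1}{38926 + 32113} - \frac{2660}{16581}\right) = \left(24330 + \frac{1}{\left(-14384 - 13778\right) + 43593}\right) \left(\frac{1}{71039} - \frac{2660}{16581}\right) = \left(24330 + \frac{1}{-28162 + 43593}\right) \left(\frac{1}{71039} - \frac{2660}{16581}\right) = \left(24330 + \frac{1}{15431}\right) \left(- \frac{188947159}{1177897659}\right) = \frac{375436231}{15431} \left(- \frac{188947159}{1177897659}\right) = - \frac{70937609233117729}{18176138776029}$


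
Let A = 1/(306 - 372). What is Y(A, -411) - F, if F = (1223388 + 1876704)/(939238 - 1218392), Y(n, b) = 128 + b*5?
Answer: -267414833/139577 ≈ -1915.9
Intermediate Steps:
A = -1/66 (A = 1/(-66) = -1/66 ≈ -0.015152)
Y(n, b) = 128 + 5*b
F = -1550046/139577 (F = 3100092/(-279154) = 3100092*(-1/279154) = -1550046/139577 ≈ -11.105)
Y(A, -411) - F = (128 + 5*(-411)) - 1*(-1550046/139577) = (128 - 2055) + 1550046/139577 = -1927 + 1550046/139577 = -267414833/139577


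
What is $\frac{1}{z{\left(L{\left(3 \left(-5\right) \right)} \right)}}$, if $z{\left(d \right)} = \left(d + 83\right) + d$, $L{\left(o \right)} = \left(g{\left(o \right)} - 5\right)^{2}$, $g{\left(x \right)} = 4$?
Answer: $\frac{1}{85} \approx 0.011765$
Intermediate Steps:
$L{\left(o \right)} = 1$ ($L{\left(o \right)} = \left(4 - 5\right)^{2} = \left(-1\right)^{2} = 1$)
$z{\left(d \right)} = 83 + 2 d$ ($z{\left(d \right)} = \left(83 + d\right) + d = 83 + 2 d$)
$\frac{1}{z{\left(L{\left(3 \left(-5\right) \right)} \right)}} = \frac{1}{83 + 2 \cdot 1} = \frac{1}{83 + 2} = \frac{1}{85}$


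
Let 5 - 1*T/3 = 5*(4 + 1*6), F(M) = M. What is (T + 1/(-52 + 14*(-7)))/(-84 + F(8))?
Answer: 20251/11400 ≈ 1.7764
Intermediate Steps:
T = -135 (T = 15 - 15*(4 + 1*6) = 15 - 15*(4 + 6) = 15 - 15*10 = 15 - 3*50 = 15 - 150 = -135)
(T + 1/(-52 + 14*(-7)))/(-84 + F(8)) = (-135 + 1/(-52 + 14*(-7)))/(-84 + 8) = (-135 + 1/(-52 - 98))/(-76) = (-135 + 1/(-150))*(-1/76) = (-135 - 1/150)*(-1/76) = -20251/150*(-1/76) = 20251/11400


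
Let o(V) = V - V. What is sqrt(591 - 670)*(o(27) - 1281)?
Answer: -1281*I*sqrt(79) ≈ -11386.0*I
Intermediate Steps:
o(V) = 0
sqrt(591 - 670)*(o(27) - 1281) = sqrt(591 - 670)*(0 - 1281) = sqrt(-79)*(-1281) = (I*sqrt(79))*(-1281) = -1281*I*sqrt(79)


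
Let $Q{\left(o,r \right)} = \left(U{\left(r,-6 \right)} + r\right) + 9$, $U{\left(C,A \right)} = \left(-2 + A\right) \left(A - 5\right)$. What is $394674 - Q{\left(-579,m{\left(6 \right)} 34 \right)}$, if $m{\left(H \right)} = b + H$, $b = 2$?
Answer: $394305$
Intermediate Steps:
$m{\left(H \right)} = 2 + H$
$U{\left(C,A \right)} = \left(-5 + A\right) \left(-2 + A\right)$ ($U{\left(C,A \right)} = \left(-2 + A\right) \left(-5 + A\right) = \left(-5 + A\right) \left(-2 + A\right)$)
$Q{\left(o,r \right)} = 97 + r$ ($Q{\left(o,r \right)} = \left(\left(10 + \left(-6\right)^{2} - -42\right) + r\right) + 9 = \left(\left(10 + 36 + 42\right) + r\right) + 9 = \left(88 + r\right) + 9 = 97 + r$)
$394674 - Q{\left(-579,m{\left(6 \right)} 34 \right)} = 394674 - \left(97 + \left(2 + 6\right) 34\right) = 394674 - \left(97 + 8 \cdot 34\right) = 394674 - \left(97 + 272\right) = 394674 - 369 = 394305$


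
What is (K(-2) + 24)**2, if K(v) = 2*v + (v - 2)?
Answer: 256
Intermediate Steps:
K(v) = -2 + 3*v (K(v) = 2*v + (-2 + v) = -2 + 3*v)
(K(-2) + 24)**2 = ((-2 + 3*(-2)) + 24)**2 = ((-2 - 6) + 24)**2 = (-8 + 24)**2 = 16**2 = 256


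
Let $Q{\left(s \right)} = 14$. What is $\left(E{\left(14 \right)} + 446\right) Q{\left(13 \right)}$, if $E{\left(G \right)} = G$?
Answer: $6440$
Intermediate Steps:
$\left(E{\left(14 \right)} + 446\right) Q{\left(13 \right)} = \left(14 + 446\right) 14 = 460 \cdot 14 = 6440$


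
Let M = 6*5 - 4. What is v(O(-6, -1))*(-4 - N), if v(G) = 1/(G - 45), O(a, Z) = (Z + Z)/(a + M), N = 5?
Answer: 90/451 ≈ 0.19956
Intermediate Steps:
M = 26 (M = 30 - 4 = 26)
O(a, Z) = 2*Z/(26 + a) (O(a, Z) = (Z + Z)/(a + 26) = (2*Z)/(26 + a) = 2*Z/(26 + a))
v(G) = 1/(-45 + G)
v(O(-6, -1))*(-4 - N) = (-4 - 1*5)/(-45 + 2*(-1)/(26 - 6)) = (-4 - 5)/(-45 + 2*(-1)/20) = -9/(-45 + 2*(-1)*(1/20)) = -9/(-45 - ⅒) = -9/(-451/10) = -10/451*(-9) = 90/451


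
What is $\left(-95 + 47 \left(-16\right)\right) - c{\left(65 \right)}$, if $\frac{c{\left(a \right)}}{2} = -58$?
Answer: $-731$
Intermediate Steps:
$c{\left(a \right)} = -116$ ($c{\left(a \right)} = 2 \left(-58\right) = -116$)
$\left(-95 + 47 \left(-16\right)\right) - c{\left(65 \right)} = \left(-95 + 47 \left(-16\right)\right) - -116 = \left(-95 - 752\right) + 116 = -847 + 116 = -731$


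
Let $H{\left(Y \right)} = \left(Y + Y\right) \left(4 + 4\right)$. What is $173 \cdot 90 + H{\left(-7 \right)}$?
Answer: $15458$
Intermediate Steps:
$H{\left(Y \right)} = 16 Y$ ($H{\left(Y \right)} = 2 Y 8 = 16 Y$)
$173 \cdot 90 + H{\left(-7 \right)} = 173 \cdot 90 + 16 \left(-7\right) = 15570 - 112 = 15458$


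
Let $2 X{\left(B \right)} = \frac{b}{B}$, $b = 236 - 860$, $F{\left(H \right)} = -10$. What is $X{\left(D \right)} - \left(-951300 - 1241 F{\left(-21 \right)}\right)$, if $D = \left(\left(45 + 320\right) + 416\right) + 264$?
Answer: $\frac{981139738}{1045} \approx 9.3889 \cdot 10^{5}$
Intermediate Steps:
$b = -624$
$D = 1045$ ($D = \left(365 + 416\right) + 264 = 781 + 264 = 1045$)
$X{\left(B \right)} = - \frac{312}{B}$ ($X{\left(B \right)} = \frac{\left(-624\right) \frac{1}{B}}{2} = - \frac{312}{B}$)
$X{\left(D \right)} - \left(-951300 - 1241 F{\left(-21 \right)}\right) = - \frac{312}{1045} + \left(951300 - \left(-1241\right) \left(-10\right)\right) = \left(-312\right) \frac{1}{1045} + \left(951300 - 12410\right) = - \frac{312}{1045} + \left(951300 - 12410\right) = - \frac{312}{1045} + 938890 = \frac{981139738}{1045}$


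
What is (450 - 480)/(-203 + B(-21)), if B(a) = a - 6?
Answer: 3/23 ≈ 0.13043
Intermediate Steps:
B(a) = -6 + a
(450 - 480)/(-203 + B(-21)) = (450 - 480)/(-203 + (-6 - 21)) = -30/(-203 - 27) = -30/(-230) = -30*(-1/230) = 3/23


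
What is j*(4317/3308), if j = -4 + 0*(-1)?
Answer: -4317/827 ≈ -5.2201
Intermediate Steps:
j = -4 (j = -4 + 0 = -4)
j*(4317/3308) = -17268/3308 = -4*4317/3308 = -4317/827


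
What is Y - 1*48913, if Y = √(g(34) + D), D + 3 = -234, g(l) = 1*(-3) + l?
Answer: -48913 + I*√206 ≈ -48913.0 + 14.353*I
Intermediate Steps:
g(l) = -3 + l
D = -237 (D = -3 - 234 = -237)
Y = I*√206 (Y = √((-3 + 34) - 237) = √(31 - 237) = √(-206) = I*√206 ≈ 14.353*I)
Y - 1*48913 = I*√206 - 1*48913 = I*√206 - 48913 = -48913 + I*√206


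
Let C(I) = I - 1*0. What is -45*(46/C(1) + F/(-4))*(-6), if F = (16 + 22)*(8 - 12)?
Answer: 22680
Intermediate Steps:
C(I) = I (C(I) = I + 0 = I)
F = -152 (F = 38*(-4) = -152)
-45*(46/C(1) + F/(-4))*(-6) = -45*(46/1 - 152/(-4))*(-6) = -45*(46*1 - 152*(-¼))*(-6) = -45*(46 + 38)*(-6) = -45*84*(-6) = -3780*(-6) = 22680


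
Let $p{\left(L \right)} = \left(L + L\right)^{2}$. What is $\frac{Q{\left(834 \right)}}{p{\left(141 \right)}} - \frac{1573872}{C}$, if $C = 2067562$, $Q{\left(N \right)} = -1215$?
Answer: $- \frac{7092926931}{9134488916} \approx -0.7765$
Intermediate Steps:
$p{\left(L \right)} = 4 L^{2}$ ($p{\left(L \right)} = \left(2 L\right)^{2} = 4 L^{2}$)
$\frac{Q{\left(834 \right)}}{p{\left(141 \right)}} - \frac{1573872}{C} = - \frac{1215}{4 \cdot 141^{2}} - \frac{1573872}{2067562} = - \frac{1215}{4 \cdot 19881} - \frac{786936}{1033781} = - \frac{1215}{79524} - \frac{786936}{1033781} = \left(-1215\right) \frac{1}{79524} - \frac{786936}{1033781} = - \frac{135}{8836} - \frac{786936}{1033781} = - \frac{7092926931}{9134488916}$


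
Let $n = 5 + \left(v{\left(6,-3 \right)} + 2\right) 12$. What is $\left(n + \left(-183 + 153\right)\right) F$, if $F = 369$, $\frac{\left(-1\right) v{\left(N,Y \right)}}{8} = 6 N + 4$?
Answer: $-1417329$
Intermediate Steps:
$v{\left(N,Y \right)} = -32 - 48 N$ ($v{\left(N,Y \right)} = - 8 \left(6 N + 4\right) = - 8 \left(4 + 6 N\right) = -32 - 48 N$)
$n = -3811$ ($n = 5 + \left(\left(-32 - 288\right) + 2\right) 12 = 5 + \left(-320 + 2\right) 12 = 5 - 3816 = -3811$)
$\left(n + \left(-183 + 153\right)\right) F = \left(-3811 + \left(-183 + 153\right)\right) 369 = \left(-3811 - 30\right) 369 = \left(-3841\right) 369 = -1417329$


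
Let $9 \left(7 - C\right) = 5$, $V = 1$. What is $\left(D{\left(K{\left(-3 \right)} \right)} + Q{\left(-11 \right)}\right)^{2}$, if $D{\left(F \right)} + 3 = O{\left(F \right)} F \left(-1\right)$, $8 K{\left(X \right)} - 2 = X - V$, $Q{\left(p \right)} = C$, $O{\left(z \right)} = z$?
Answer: $\frac{237169}{20736} \approx 11.438$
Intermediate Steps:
$C = \frac{58}{9}$ ($C = 7 - \frac{5}{9} = \frac{58}{9} \approx 6.4444$)
$Q{\left(p \right)} = \frac{58}{9}$
$K{\left(X \right)} = \frac{1}{8} + \frac{X}{8}$ ($K{\left(X \right)} = \frac{1}{4} + \frac{X - 1}{8} = \frac{1}{4} + \frac{-1 + X}{8} = \frac{1}{4} + \left(- \frac{1}{8} + \frac{X}{8}\right) = \frac{1}{8} + \frac{X}{8}$)
$D{\left(F \right)} = -3 - F^{2}$ ($D{\left(F \right)} = -3 + F F \left(-1\right) = -3 + F^{2} \left(-1\right) = -3 - F^{2}$)
$\left(D{\left(K{\left(-3 \right)} \right)} + Q{\left(-11 \right)}\right)^{2} = \left(\left(-3 - \left(\frac{1}{8} + \frac{1}{8} \left(-3\right)\right)^{2}\right) + \frac{58}{9}\right)^{2} = \left(\left(-3 - \left(\frac{1}{8} - \frac{3}{8}\right)^{2}\right) + \frac{58}{9}\right)^{2} = \left(\left(-3 - \left(- \frac{1}{4}\right)^{2}\right) + \frac{58}{9}\right)^{2} = \left(\left(-3 - \frac{1}{16}\right) + \frac{58}{9}\right)^{2} = \left(- \frac{49}{16} + \frac{58}{9}\right)^{2} = \left(\frac{487}{144}\right)^{2} = \frac{237169}{20736}$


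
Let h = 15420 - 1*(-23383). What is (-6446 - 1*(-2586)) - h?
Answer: -42663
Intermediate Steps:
h = 38803 (h = 15420 + 23383 = 38803)
(-6446 - 1*(-2586)) - h = (-6446 - 1*(-2586)) - 1*38803 = (-6446 + 2586) - 38803 = -3860 - 38803 = -42663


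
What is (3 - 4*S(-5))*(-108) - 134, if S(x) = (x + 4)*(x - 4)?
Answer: 3430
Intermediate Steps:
S(x) = (-4 + x)*(4 + x) (S(x) = (4 + x)*(-4 + x) = (-4 + x)*(4 + x))
(3 - 4*S(-5))*(-108) - 134 = (3 - 4*(-16 + (-5)²))*(-108) - 134 = (3 - 4*(-16 + 25))*(-108) - 134 = (3 - 4*9)*(-108) - 134 = (3 - 36)*(-108) - 134 = -33*(-108) - 134 = 3564 - 134 = 3430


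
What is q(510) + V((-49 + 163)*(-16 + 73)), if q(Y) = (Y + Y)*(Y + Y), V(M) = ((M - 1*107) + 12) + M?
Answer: 1053301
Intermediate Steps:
V(M) = -95 + 2*M (V(M) = ((M - 107) + 12) + M = ((-107 + M) + 12) + M = (-95 + M) + M = -95 + 2*M)
q(Y) = 4*Y² (q(Y) = (2*Y)*(2*Y) = 4*Y²)
q(510) + V((-49 + 163)*(-16 + 73)) = 4*510² + (-95 + 2*((-49 + 163)*(-16 + 73))) = 4*260100 + (-95 + 2*(114*57)) = 1040400 + (-95 + 2*6498) = 1040400 + (-95 + 12996) = 1040400 + 12901 = 1053301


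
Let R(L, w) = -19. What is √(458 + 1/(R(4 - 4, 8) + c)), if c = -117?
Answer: √2117758/68 ≈ 21.401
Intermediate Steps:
√(458 + 1/(R(4 - 4, 8) + c)) = √(458 + 1/(-19 - 117)) = √(458 + 1/(-136)) = √(458 - 1/136) = √(62287/136) = √2117758/68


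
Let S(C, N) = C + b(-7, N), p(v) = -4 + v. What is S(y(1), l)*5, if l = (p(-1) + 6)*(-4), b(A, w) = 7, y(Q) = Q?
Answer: 40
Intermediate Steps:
l = -4 (l = ((-4 - 1) + 6)*(-4) = (-5 + 6)*(-4) = 1*(-4) = -4)
S(C, N) = 7 + C (S(C, N) = C + 7 = 7 + C)
S(y(1), l)*5 = (7 + 1)*5 = 8*5 = 40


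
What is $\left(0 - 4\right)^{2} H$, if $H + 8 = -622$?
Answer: $-10080$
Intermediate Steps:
$H = -630$ ($H = -8 - 622 = -630$)
$\left(0 - 4\right)^{2} H = \left(0 - 4\right)^{2} \left(-630\right) = \left(-4\right)^{2} \left(-630\right) = 16 \left(-630\right) = -10080$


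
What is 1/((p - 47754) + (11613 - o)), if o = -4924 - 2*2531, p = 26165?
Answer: 1/10 ≈ 0.10000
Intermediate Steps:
o = -9986 (o = -4924 - 1*5062 = -4924 - 5062 = -9986)
1/((p - 47754) + (11613 - o)) = 1/((26165 - 47754) + (11613 - 1*(-9986))) = 1/(-21589 + (11613 + 9986)) = 1/(-21589 + 21599) = 1/10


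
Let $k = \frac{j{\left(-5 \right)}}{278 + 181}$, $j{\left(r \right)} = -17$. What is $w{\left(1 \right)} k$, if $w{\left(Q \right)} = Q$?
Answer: $- \frac{1}{27} \approx -0.037037$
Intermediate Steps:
$k = - \frac{1}{27}$ ($k = - \frac{17}{278 + 181} = - \frac{17}{459} = \left(-17\right) \frac{1}{459} = - \frac{1}{27} \approx -0.037037$)
$w{\left(1 \right)} k = 1 \left(- \frac{1}{27}\right) = - \frac{1}{27}$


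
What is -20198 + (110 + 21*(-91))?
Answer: -21999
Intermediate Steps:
-20198 + (110 + 21*(-91)) = -20198 + (110 - 1911) = -20198 - 1801 = -21999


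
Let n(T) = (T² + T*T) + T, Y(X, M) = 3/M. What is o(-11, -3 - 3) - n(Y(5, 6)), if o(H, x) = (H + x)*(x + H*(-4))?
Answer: -647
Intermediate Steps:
o(H, x) = (H + x)*(x - 4*H)
n(T) = T + 2*T² (n(T) = (T² + T²) + T = 2*T² + T = T + 2*T²)
o(-11, -3 - 3) - n(Y(5, 6)) = ((-3 - 3)² - 4*(-11)² - 3*(-11)*(-3 - 3)) - 3/6*(1 + 2*(3/6)) = ((-6)² - 4*121 - 3*(-11)*(-6)) - 3*(⅙)*(1 + 2*(3*(⅙))) = (36 - 484 - 198) - (1 + 2*(½))/2 = -646 - (1 + 1)/2 = -646 - 2/2 = -646 - 1*1 = -646 - 1 = -647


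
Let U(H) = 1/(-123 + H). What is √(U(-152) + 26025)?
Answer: √78725614/55 ≈ 161.32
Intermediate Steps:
√(U(-152) + 26025) = √(1/(-123 - 152) + 26025) = √(1/(-275) + 26025) = √(-1/275 + 26025) = √(7156874/275) = √78725614/55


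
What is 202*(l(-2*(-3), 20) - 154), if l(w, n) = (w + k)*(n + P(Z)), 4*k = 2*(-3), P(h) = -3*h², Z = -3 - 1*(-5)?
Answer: -23836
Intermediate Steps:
Z = 2 (Z = -3 + 5 = 2)
k = -3/2 (k = (2*(-3))/4 = (¼)*(-6) = -3/2 ≈ -1.5000)
l(w, n) = (-12 + n)*(-3/2 + w) (l(w, n) = (w - 3/2)*(n - 3*2²) = (-3/2 + w)*(n - 3*4) = (-3/2 + w)*(n - 12) = (-3/2 + w)*(-12 + n) = (-12 + n)*(-3/2 + w))
202*(l(-2*(-3), 20) - 154) = 202*((18 - (-24)*(-3) - 3/2*20 + 20*(-2*(-3))) - 154) = 202*((18 - 12*6 - 30 + 20*6) - 154) = 202*((18 - 72 - 30 + 120) - 154) = 202*(36 - 154) = 202*(-118) = -23836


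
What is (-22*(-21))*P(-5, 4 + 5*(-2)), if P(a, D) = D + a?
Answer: -5082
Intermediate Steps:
(-22*(-21))*P(-5, 4 + 5*(-2)) = (-22*(-21))*((4 + 5*(-2)) - 5) = 462*((4 - 10) - 5) = 462*(-6 - 5) = 462*(-11) = -5082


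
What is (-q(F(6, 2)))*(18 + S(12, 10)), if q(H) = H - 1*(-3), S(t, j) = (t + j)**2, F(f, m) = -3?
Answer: 0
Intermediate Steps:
S(t, j) = (j + t)**2
q(H) = 3 + H (q(H) = H + 3 = 3 + H)
(-q(F(6, 2)))*(18 + S(12, 10)) = (-(3 - 3))*(18 + (10 + 12)**2) = (-1*0)*(18 + 22**2) = 0*(18 + 484) = 0*502 = 0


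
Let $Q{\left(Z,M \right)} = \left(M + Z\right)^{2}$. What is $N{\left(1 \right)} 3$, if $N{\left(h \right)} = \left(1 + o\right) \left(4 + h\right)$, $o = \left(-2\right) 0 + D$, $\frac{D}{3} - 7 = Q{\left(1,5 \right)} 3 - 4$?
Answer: $5010$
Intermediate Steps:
$D = 333$ ($D = 21 + 3 \left(\left(5 + 1\right)^{2} \cdot 3 - 4\right) = 21 + 3 \left(6^{2} \cdot 3 - 4\right) = 21 + 3 \left(36 \cdot 3 - 4\right) = 21 + 3 \left(108 - 4\right) = 21 + 3 \cdot 104 = 21 + 312 = 333$)
$o = 333$ ($o = \left(-2\right) 0 + 333 = 0 + 333 = 333$)
$N{\left(h \right)} = 1336 + 334 h$ ($N{\left(h \right)} = \left(1 + 333\right) \left(4 + h\right) = 334 \left(4 + h\right) = 1336 + 334 h$)
$N{\left(1 \right)} 3 = \left(1336 + 334 \cdot 1\right) 3 = \left(1336 + 334\right) 3 = 1670 \cdot 3 = 5010$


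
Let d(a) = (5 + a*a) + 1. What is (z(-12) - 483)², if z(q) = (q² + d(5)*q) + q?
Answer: 522729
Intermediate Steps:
d(a) = 6 + a² (d(a) = (5 + a²) + 1 = 6 + a²)
z(q) = q² + 32*q (z(q) = (q² + (6 + 5²)*q) + q = (q² + (6 + 25)*q) + q = (q² + 31*q) + q = q² + 32*q)
(z(-12) - 483)² = (-12*(32 - 12) - 483)² = (-12*20 - 483)² = (-240 - 483)² = (-723)² = 522729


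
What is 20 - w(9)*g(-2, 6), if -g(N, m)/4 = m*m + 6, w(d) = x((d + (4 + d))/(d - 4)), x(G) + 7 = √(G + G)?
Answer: -1156 + 336*√55/5 ≈ -657.63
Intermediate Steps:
x(G) = -7 + √2*√G (x(G) = -7 + √(G + G) = -7 + √(2*G) = -7 + √2*√G)
w(d) = -7 + √2*√((4 + 2*d)/(-4 + d)) (w(d) = -7 + √2*√((d + (4 + d))/(d - 4)) = -7 + √2*√((4 + 2*d)/(-4 + d)))
g(N, m) = -24 - 4*m² (g(N, m) = -4*(m*m + 6) = -4*(m² + 6) = -4*(6 + m²) = -24 - 4*m²)
20 - w(9)*g(-2, 6) = 20 - (-7 + 2*√((2 + 9)/(-4 + 9)))*(-24 - 4*6²) = 20 - (-7 + 2*√(11/5))*(-24 - 4*36) = 20 - (-7 + 2*√((⅕)*11))*(-24 - 144) = 20 - (-7 + 2*√(11/5))*(-168) = 20 - (-7 + 2*(√55/5))*(-168) = 20 - (-7 + 2*√55/5)*(-168) = 20 - (1176 - 336*√55/5) = 20 + (-1176 + 336*√55/5) = -1156 + 336*√55/5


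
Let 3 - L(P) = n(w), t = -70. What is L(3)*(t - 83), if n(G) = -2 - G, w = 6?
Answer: -1683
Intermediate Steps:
L(P) = 11 (L(P) = 3 - (-2 - 1*6) = 3 - (-2 - 6) = 3 - 1*(-8) = 3 + 8 = 11)
L(3)*(t - 83) = 11*(-70 - 83) = 11*(-153) = -1683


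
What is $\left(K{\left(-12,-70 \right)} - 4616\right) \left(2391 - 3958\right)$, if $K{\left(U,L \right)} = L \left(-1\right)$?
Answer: $7123582$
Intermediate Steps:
$K{\left(U,L \right)} = - L$
$\left(K{\left(-12,-70 \right)} - 4616\right) \left(2391 - 3958\right) = \left(\left(-1\right) \left(-70\right) - 4616\right) \left(2391 - 3958\right) = \left(70 - 4616\right) \left(-1567\right) = \left(-4546\right) \left(-1567\right) = 7123582$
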